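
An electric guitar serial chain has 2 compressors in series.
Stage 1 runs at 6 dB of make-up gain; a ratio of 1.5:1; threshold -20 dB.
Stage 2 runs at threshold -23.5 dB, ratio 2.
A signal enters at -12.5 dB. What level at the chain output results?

Stage 1: overshoot 7.5 dB → 7.5/1.5 = 5 dB → -15 dB; +6 dB make-up → -9 dB.
Stage 2: -9 dB is 14.5 dB over -23.5 dB; at 2:1 that becomes 7.25 dB over, giving -16.25 dB.

-16.25 dB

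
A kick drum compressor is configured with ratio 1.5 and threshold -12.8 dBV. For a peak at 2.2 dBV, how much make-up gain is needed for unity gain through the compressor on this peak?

Overshoot 15 dB → 15/1.5 = 10 dB after compression, so the compressed level is -12.8 + 10 = -2.8 dBV.
Make-up = target − compressed = 2.2 − (-2.8) = 5 dB.

5 dB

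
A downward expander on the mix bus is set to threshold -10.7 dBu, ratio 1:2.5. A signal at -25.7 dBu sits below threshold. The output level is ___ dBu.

Undershoot = (-10.7) − (-25.7) = 15 dB.
At 1:2.5, that expands to 37.5 dB under threshold.
Output = -10.7 − 37.5 = -48.2 dBu.

-48.2 dBu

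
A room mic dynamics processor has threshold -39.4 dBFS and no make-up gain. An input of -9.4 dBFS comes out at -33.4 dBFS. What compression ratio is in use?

5:1

Input overshoot = -9.4 − (-39.4) = 30 dB; output overshoot = -33.4 − (-39.4) = 6 dB.
Ratio = 30 / 6 = 5.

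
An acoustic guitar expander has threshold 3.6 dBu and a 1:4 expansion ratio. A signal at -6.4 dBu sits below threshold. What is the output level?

Undershoot = 3.6 − (-6.4) = 10 dB.
At 1:4, that expands to 40 dB under threshold.
Output = 3.6 − 40 = -36.4 dBu.

-36.4 dBu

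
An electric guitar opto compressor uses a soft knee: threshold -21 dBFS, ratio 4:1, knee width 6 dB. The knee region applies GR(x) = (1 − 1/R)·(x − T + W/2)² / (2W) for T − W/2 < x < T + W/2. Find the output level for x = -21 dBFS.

x − T + W/2 = -21 − (-21) + 3 = 3.
GR = (1 − 1/4) × 3² / 12 = 0.75 × 9 / 12 = 0.5625 dB.
Output = -21 − 0.5625 = -21.5625 dBFS.

-21.5625 dBFS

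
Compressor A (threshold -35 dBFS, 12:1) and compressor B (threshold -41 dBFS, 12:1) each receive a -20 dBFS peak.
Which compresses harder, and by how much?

A: GR = 15 − 15/12 = 13.75 dB.
B: GR = 21 − 21/12 = 19.25 dB.
Difference: 5.5 dB in favour of B.

B, by 5.5 dB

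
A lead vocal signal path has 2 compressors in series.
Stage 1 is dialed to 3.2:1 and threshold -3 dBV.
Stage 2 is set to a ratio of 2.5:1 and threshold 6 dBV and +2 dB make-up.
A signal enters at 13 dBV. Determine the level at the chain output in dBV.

Stage 1: overshoot 16 dB → 16/3.2 = 5 dB → 2 dBV.
Stage 2: below threshold (2 ≤ 6); passes unchanged; make-up brings it to 4 dBV.

4 dBV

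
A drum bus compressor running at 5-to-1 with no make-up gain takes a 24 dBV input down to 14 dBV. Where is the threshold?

11.5 dBV

Gain reduction = 24 − 14 = 10 dB; output overshoot = GR / (R − 1) = 10 / 4 = 2.5 dB.
Threshold = output − output overshoot = 14 − 2.5 = 11.5 dBV.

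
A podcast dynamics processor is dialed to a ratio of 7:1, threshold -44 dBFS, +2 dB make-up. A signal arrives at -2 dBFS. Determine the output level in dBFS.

-2 dBFS sits 42 dB over threshold.
The 42 dB excess becomes 6 dB after 7:1 reduction.
That puts the output at -38 dBFS; make-up adds 2 dB, giving -36 dBFS.

-36 dBFS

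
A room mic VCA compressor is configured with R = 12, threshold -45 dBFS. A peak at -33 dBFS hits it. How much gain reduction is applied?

11 dB

Overshoot = -33 − (-45) = 12 dB.
At 12:1, output sits 12/12 = 1 dB above threshold.
Gain reduction = 12 − 1 = 11 dB.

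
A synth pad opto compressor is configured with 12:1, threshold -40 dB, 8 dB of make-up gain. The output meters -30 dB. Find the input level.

-16 dB

Remove make-up: -30 − 8 = -38 dB.
The compressed level sits -38 − (-40) = 2 dB over threshold.
Undo the ratio: input overshoot = 2 × 12 = 24 dB, giving input = -16 dB.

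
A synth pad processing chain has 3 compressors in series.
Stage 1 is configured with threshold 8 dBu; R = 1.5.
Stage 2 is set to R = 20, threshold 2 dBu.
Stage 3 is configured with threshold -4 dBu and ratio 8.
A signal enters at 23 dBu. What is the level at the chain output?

-3.15 dBu

Stage 1: overshoot 15 dB → 15/1.5 = 10 dB → 18 dBu.
Stage 2: 16 dB above 2 dBu, reduced 20:1 to 0.8 dB above → 2.8 dBu.
Stage 3: 6.8 dB above -4 dBu, reduced 8:1 to 0.85 dB above → -3.15 dBu.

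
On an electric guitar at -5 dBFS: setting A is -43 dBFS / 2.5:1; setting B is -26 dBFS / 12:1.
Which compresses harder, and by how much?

A: overshoot 38 dB → output overshoot 15.2 dB → GR 22.8 dB.
B: overshoot 21 dB → output overshoot 1.75 dB → GR 19.25 dB.
Difference: 3.55 dB in favour of A.

A, by 3.55 dB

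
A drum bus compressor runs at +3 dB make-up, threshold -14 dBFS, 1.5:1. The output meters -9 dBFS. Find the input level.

Before make-up, the level was -9 − 3 = -12 dBFS.
That's 2 dB above the -14 dBFS threshold.
Before 1.5:1 compression the overshoot was 2 × 1.5 = 3 dB, so input = -14 + 3 = -11 dBFS.

-11 dBFS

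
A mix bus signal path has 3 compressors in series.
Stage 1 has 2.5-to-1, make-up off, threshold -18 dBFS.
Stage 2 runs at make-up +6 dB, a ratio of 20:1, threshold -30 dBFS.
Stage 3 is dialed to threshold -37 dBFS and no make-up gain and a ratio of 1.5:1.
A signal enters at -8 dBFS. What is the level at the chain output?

-27.8 dBFS

Stage 1: -8 dBFS is 10 dB over -18 dBFS; at 2.5:1 that becomes 4 dB over, giving -14 dBFS.
Stage 2: 16 dB above -30 dBFS, reduced 20:1 to 0.8 dB above → -29.2 dBFS; +6 dB make-up → -23.2 dBFS.
Stage 3: overshoot 13.8 dB → 13.8/1.5 = 9.2 dB → -27.8 dBFS.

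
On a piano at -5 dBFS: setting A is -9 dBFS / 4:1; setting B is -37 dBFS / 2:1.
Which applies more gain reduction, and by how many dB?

A: 4 dB over, compressed to 1 dB over, so 3 dB of GR.
B: 32 dB over, compressed to 16 dB over, so 16 dB of GR.
B applies 13 dB more gain reduction.

B, by 13 dB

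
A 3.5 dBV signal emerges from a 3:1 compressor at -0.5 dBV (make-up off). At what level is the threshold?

Let T be the threshold. Output overshoot = (input overshoot)/R, so -0.5 − T = (3.5 − T)/3.
3·(-0.5 − T) = 3.5 − T → 2·T = -1.5 − 3.5 = -5.
T = -5/2 = -2.5 dBV.

-2.5 dBV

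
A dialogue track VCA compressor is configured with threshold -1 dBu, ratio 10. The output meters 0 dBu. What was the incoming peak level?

Post-compression overshoot = 0 − (-1) = 1 dB.
Undo the ratio: input overshoot = 1 × 10 = 10 dB, giving input = 9 dBu.

9 dBu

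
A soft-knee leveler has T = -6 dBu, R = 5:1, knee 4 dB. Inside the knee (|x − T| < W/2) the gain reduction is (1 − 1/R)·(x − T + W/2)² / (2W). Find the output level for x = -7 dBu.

x − T + W/2 = -7 − (-6) + 2 = 1.
GR = (1 − 1/5) × 1² / 8 = 0.8 × 1 / 8 = 0.1 dB.
Output = -7 − 0.1 = -7.1 dBu.

-7.1 dBu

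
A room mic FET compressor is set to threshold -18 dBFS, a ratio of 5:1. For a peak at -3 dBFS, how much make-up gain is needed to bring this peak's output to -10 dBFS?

The peak compresses to -18 + 15/5 = -15 dBFS.
To reach -10 dBFS requires -10 − (-15) = 5 dB of make-up.

5 dB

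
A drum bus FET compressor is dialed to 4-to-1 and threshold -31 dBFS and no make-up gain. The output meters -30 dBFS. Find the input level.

Post-compression overshoot = -30 − (-31) = 1 dB.
Before 4:1 compression the overshoot was 1 × 4 = 4 dB, so input = -31 + 4 = -27 dBFS.

-27 dBFS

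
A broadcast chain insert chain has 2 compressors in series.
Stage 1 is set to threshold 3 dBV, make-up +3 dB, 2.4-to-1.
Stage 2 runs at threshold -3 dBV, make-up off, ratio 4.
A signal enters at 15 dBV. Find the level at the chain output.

0.5 dBV

Stage 1: 15 dBV is 12 dB over 3 dBV; at 2.4:1 that becomes 5 dB over, giving 8 dBV; +3 dB make-up → 11 dBV.
Stage 2: 11 dBV is 14 dB over -3 dBV; at 4:1 that becomes 3.5 dB over, giving 0.5 dBV.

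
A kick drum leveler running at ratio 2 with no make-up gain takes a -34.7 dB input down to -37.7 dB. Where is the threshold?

Gain reduction = -34.7 − (-37.7) = 3 dB; output overshoot = GR / (R − 1) = 3 / 1 = 3 dB.
Threshold = output − output overshoot = -37.7 − 3 = -40.7 dB.

-40.7 dB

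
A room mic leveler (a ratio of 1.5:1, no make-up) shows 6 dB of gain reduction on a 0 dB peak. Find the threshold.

Let T be the threshold. Output overshoot = (input overshoot)/R, so -6 − T = (0 − T)/1.5.
1.5·(-6 − T) = 0 − T → 0.5·T = -9 − 0 = -9.
T = -9/0.5 = -18 dB.

-18 dB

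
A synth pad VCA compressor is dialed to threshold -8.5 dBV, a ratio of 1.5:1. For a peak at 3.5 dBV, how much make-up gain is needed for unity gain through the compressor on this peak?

4 dB

Without make-up, output = threshold + overshoot/1.5 = -8.5 + 8 = -0.5 dBV.
Gap to target: 4 dB.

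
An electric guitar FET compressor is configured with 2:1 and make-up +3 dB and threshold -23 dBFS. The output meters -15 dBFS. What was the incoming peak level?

-13 dBFS

Before make-up, the level was -15 − 3 = -18 dBFS.
Post-compression overshoot = -18 − (-23) = 5 dB.
Undo the ratio: input overshoot = 5 × 2 = 10 dB, giving input = -13 dBFS.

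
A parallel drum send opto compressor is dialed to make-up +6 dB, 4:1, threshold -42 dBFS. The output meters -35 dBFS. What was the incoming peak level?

-38 dBFS

Stripping the +6 dB make-up gives -41 dBFS at the gain stage.
That's 1 dB above the -42 dBFS threshold.
Undo the ratio: input overshoot = 1 × 4 = 4 dB, giving input = -38 dBFS.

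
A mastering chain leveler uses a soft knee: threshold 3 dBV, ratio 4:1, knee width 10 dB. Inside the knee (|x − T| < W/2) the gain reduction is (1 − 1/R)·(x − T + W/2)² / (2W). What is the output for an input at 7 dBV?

3.9625 dBV

x − T + W/2 = 7 − 3 + 5 = 9.
GR = (1 − 1/4) × 9² / 20 = 0.75 × 81 / 20 = 3.0375 dB.
Output = 7 − 3.0375 = 3.9625 dBV.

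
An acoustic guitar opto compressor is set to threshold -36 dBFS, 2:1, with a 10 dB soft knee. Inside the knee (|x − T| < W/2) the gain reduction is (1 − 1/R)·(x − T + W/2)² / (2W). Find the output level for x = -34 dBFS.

-35.225 dBFS

x − T + W/2 = -34 − (-36) + 5 = 7.
GR = (1 − 1/2) × 7² / 20 = 0.5 × 49 / 20 = 1.225 dB.
Output = -34 − 1.225 = -35.225 dBFS.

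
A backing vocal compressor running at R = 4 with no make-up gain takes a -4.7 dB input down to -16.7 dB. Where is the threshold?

-20.7 dB

Let T be the threshold. Output overshoot = (input overshoot)/R, so -16.7 − T = (-4.7 − T)/4.
4·(-16.7 − T) = -4.7 − T → 3·T = -66.8 − (-4.7) = -62.1.
T = -62.1/3 = -20.7 dB.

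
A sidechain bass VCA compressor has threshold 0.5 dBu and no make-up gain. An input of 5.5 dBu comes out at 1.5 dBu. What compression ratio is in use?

Input overshoot = 5.5 − 0.5 = 5 dB; output overshoot = 1.5 − 0.5 = 1 dB.
Ratio = 5 / 1 = 5.

5:1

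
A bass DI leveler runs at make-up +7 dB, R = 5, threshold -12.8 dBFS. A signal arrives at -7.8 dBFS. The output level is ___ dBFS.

-4.8 dBFS

-7.8 dBFS sits 5 dB over threshold.
5:1 compression reduces that to 5/5 = 1 dB over.
That puts the output at -11.8 dBFS; make-up adds 7 dB, giving -4.8 dBFS.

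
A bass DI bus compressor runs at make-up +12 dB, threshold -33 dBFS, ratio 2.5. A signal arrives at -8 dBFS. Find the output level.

-8 dBFS sits 25 dB over threshold.
The 25 dB excess becomes 10 dB after 2.5:1 reduction.
So the level is -33 + 10 = -23 dBFS; make-up adds 12 dB, giving -11 dBFS.

-11 dBFS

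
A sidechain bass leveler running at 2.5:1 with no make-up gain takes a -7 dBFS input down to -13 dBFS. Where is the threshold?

-17 dBFS

Let T be the threshold. Output overshoot = (input overshoot)/R, so -13 − T = (-7 − T)/2.5.
2.5·(-13 − T) = -7 − T → 1.5·T = -32.5 − (-7) = -25.5.
T = -25.5/1.5 = -17 dBFS.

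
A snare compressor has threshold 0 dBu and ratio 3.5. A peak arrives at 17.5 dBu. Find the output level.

5 dBu

Overshoot: 17.5 − 0 = 17.5 dB.
3.5:1 compression reduces that to 17.5/3.5 = 5 dB over.
Output = 0 + 5 = 5 dBu.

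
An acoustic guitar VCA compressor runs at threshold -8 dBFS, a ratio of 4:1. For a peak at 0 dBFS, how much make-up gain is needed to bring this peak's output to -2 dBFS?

Without make-up, output = threshold + overshoot/4 = -8 + 2 = -6 dBFS.
Gap to target: 4 dB.

4 dB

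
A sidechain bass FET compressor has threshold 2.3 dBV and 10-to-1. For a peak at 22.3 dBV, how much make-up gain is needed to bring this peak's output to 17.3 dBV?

13 dB

The peak compresses to 2.3 + 20/10 = 4.3 dBV.
To reach 17.3 dBV requires 17.3 − 4.3 = 13 dB of make-up.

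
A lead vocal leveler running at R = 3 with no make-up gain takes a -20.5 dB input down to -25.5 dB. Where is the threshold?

-28 dB

Gain reduction = -20.5 − (-25.5) = 5 dB; output overshoot = GR / (R − 1) = 5 / 2 = 2.5 dB.
Threshold = output − output overshoot = -25.5 − 2.5 = -28 dB.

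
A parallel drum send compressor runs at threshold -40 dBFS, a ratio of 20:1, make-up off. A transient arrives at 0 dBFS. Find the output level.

0 dBFS sits 40 dB over threshold.
The 40 dB excess becomes 2 dB after 20:1 reduction.
That puts the output at -38 dBFS.

-38 dBFS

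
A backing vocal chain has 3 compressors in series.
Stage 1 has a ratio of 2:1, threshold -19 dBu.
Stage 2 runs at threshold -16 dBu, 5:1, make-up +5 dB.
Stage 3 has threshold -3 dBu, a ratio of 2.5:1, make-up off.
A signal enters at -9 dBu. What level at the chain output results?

Stage 1: overshoot 10 dB → 10/2 = 5 dB → -14 dBu.
Stage 2: 2 dB above -16 dBu, reduced 5:1 to 0.4 dB above → -15.6 dBu; +5 dB make-up → -10.6 dBu.
Stage 3: -10.6 dBu is at or below the -3 dBu threshold — no compression; output -10.6 dBu.

-10.6 dBu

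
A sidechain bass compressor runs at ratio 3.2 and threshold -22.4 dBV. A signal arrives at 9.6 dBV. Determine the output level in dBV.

-12.4 dBV

Overshoot: 9.6 − (-22.4) = 32 dB.
3.2:1 compression reduces that to 32/3.2 = 10 dB over.
Output = -22.4 + 10 = -12.4 dBV.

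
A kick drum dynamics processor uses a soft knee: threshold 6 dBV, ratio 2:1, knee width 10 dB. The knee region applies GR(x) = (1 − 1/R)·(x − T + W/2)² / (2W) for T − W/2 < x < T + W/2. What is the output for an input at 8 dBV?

x − T + W/2 = 8 − 6 + 5 = 7.
GR = (1 − 1/2) × 7² / 20 = 0.5 × 49 / 20 = 1.225 dB.
Output = 8 − 1.225 = 6.775 dBV.

6.775 dBV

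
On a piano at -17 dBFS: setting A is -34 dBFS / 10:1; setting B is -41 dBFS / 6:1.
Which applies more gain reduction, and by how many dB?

B, by 4.7 dB

A: 17 dB over, compressed to 1.7 dB over, so 15.3 dB of GR.
B: 24 dB over, compressed to 4 dB over, so 20 dB of GR.
Difference: 4.7 dB in favour of B.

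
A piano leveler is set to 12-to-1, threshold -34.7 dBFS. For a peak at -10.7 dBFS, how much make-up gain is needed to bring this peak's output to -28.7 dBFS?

4 dB

The peak compresses to -34.7 + 24/12 = -32.7 dBFS.
To reach -28.7 dBFS requires -28.7 − (-32.7) = 4 dB of make-up.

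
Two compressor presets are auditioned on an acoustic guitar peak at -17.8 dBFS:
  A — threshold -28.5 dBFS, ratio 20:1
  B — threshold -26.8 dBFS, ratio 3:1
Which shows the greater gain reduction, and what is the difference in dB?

A: 10.7 dB over, compressed to 0.535 dB over, so 10.165 dB of GR.
B: 9 dB over, compressed to 3 dB over, so 6 dB of GR.
A applies 4.165 dB more gain reduction.

A, by 4.165 dB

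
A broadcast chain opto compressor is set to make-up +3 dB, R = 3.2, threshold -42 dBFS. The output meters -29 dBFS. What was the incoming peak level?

-10 dBFS

Before make-up, the level was -29 − 3 = -32 dBFS.
Post-compression overshoot = -32 − (-42) = 10 dB.
Undo the ratio: input overshoot = 10 × 3.2 = 32 dB, giving input = -10 dBFS.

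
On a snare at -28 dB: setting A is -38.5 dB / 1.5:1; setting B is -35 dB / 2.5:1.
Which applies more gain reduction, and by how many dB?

A: overshoot 10.5 dB → output overshoot 7 dB → GR 3.5 dB.
B: overshoot 7 dB → output overshoot 2.8 dB → GR 4.2 dB.
Difference: 0.7 dB in favour of B.

B, by 0.7 dB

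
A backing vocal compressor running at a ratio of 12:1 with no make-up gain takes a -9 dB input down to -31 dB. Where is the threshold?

-33 dB

Gain reduction = -9 − (-31) = 22 dB; output overshoot = GR / (R − 1) = 22 / 11 = 2 dB.
Threshold = output − output overshoot = -31 − 2 = -33 dB.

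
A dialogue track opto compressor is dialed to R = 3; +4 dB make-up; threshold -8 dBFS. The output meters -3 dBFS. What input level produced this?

-5 dBFS

Before make-up, the level was -3 − 4 = -7 dBFS.
That's 1 dB above the -8 dBFS threshold.
Input overshoot = R × output overshoot = 3 dB → input = -8 + 3 = -5 dBFS.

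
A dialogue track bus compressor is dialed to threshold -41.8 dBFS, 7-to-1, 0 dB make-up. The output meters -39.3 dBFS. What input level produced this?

Post-compression overshoot = -39.3 − (-41.8) = 2.5 dB.
Undo the ratio: input overshoot = 2.5 × 7 = 17.5 dB, giving input = -24.3 dBFS.

-24.3 dBFS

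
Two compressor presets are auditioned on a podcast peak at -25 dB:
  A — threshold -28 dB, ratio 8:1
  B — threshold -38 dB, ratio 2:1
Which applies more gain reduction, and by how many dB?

A: 3 dB over, compressed to 0.375 dB over, so 2.625 dB of GR.
B: 13 dB over, compressed to 6.5 dB over, so 6.5 dB of GR.
B applies 3.875 dB more gain reduction.

B, by 3.875 dB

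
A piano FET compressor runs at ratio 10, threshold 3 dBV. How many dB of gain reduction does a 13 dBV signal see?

9 dB

13 dBV exceeds the threshold by 10 dB.
At 10:1, output sits 10/10 = 1 dB above threshold.
GR = overshoot in − overshoot out = 10 − 1 = 9 dB.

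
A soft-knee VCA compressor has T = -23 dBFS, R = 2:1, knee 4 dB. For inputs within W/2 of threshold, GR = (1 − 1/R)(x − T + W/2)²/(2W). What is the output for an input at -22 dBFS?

x − T + W/2 = -22 − (-23) + 2 = 3.
GR = (1 − 1/2) × 3² / 8 = 0.5 × 9 / 8 = 0.5625 dB.
Output = -22 − 0.5625 = -22.5625 dBFS.

-22.5625 dBFS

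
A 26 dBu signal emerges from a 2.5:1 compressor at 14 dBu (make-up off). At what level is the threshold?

6 dBu

Input is 20 dB above T (since output overshoot × R = input overshoot: (14 − T)·2.5 = 26 − T gives T = 6 dBu).
Check: 6 + (26 − 6)/2.5 = 6 + 8 = 14 dBu. ✓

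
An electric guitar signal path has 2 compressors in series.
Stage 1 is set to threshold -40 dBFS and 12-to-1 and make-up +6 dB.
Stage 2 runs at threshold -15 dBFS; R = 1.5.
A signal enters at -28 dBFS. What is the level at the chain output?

Stage 1: overshoot 12 dB → 12/12 = 1 dB → -39 dBFS; +6 dB make-up → -33 dBFS.
Stage 2: below threshold (-33 ≤ -15); passes unchanged; output -33 dBFS.

-33 dBFS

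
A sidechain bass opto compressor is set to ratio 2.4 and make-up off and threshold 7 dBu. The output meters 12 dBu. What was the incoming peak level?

19 dBu

That's 5 dB above the 7 dBu threshold.
Input overshoot = R × output overshoot = 12 dB → input = 7 + 12 = 19 dBu.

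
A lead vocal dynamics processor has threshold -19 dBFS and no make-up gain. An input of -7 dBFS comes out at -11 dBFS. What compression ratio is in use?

Input overshoot = -7 − (-19) = 12 dB; output overshoot = -11 − (-19) = 8 dB.
Ratio = 12 / 8 = 1.5.

1.5:1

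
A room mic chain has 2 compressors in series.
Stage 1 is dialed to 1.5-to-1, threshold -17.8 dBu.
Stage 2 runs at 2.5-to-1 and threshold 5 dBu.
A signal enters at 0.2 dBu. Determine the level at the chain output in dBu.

-5.8 dBu

Stage 1: overshoot 18 dB → 18/1.5 = 12 dB → -5.8 dBu.
Stage 2: -5.8 dBu ≤ 5 dBu, so stage 2 doesn't engage; output -5.8 dBu.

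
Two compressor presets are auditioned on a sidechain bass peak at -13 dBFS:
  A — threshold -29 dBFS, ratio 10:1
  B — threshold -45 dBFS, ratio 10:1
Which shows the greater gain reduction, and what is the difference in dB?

B, by 14.4 dB

A: overshoot 16 dB → output overshoot 1.6 dB → GR 14.4 dB.
B: overshoot 32 dB → output overshoot 3.2 dB → GR 28.8 dB.
B applies 14.4 dB more gain reduction.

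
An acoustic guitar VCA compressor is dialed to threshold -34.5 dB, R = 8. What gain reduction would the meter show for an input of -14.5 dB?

The signal is 20 dB above threshold.
After 8:1 compression the overshoot becomes 20/8 = 2.5 dB.
GR = overshoot in − overshoot out = 20 − 2.5 = 17.5 dB.

17.5 dB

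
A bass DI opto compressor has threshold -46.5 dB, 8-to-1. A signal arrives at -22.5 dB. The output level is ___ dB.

Overshoot: -22.5 − (-46.5) = 24 dB.
At 8:1 the overshoot is divided by 8, leaving 3 dB above threshold.
That puts the output at -43.5 dB.

-43.5 dB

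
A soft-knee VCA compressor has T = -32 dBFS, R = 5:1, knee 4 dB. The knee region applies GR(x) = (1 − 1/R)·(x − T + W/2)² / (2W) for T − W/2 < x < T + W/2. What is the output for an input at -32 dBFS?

x − T + W/2 = -32 − (-32) + 2 = 2.
GR = (1 − 1/5) × 2² / 8 = 0.8 × 4 / 8 = 0.4 dB.
Output = -32 − 0.4 = -32.4 dBFS.

-32.4 dBFS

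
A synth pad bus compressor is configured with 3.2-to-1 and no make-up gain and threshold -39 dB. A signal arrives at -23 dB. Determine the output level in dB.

-23 dB sits 16 dB over threshold.
3.2:1 compression reduces that to 16/3.2 = 5 dB over.
That puts the output at -34 dB.

-34 dB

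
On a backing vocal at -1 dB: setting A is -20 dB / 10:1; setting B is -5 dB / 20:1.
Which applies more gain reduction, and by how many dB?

A, by 13.3 dB

A: overshoot 19 dB → output overshoot 1.9 dB → GR 17.1 dB.
B: overshoot 4 dB → output overshoot 0.2 dB → GR 3.8 dB.
A reduces 13.3 dB more.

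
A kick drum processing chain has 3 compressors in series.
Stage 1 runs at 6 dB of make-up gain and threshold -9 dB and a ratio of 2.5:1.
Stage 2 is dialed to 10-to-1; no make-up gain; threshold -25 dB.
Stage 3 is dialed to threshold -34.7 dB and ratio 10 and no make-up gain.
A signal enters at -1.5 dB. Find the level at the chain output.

-33.48 dB

Stage 1: 7.5 dB above -9 dB, reduced 2.5:1 to 3 dB above → -6 dB; +6 dB make-up → 0 dB.
Stage 2: 0 dB is 25 dB over -25 dB; at 10:1 that becomes 2.5 dB over, giving -22.5 dB.
Stage 3: overshoot 12.2 dB → 12.2/10 = 1.22 dB → -33.48 dB.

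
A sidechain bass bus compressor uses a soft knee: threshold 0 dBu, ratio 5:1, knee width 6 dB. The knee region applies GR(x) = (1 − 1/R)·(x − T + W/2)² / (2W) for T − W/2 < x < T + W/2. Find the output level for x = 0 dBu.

-0.6 dBu

x − T + W/2 = 0 − 0 + 3 = 3.
GR = (1 − 1/5) × 3² / 12 = 0.8 × 9 / 12 = 0.6 dB.
Output = 0 − 0.6 = -0.6 dBu.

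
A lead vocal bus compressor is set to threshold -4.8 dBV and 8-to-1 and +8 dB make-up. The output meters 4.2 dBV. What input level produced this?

3.2 dBV

Stripping the +8 dB make-up gives -3.8 dBV at the gain stage.
That's 1 dB above the -4.8 dBV threshold.
Input overshoot = R × output overshoot = 8 dB → input = -4.8 + 8 = 3.2 dBV.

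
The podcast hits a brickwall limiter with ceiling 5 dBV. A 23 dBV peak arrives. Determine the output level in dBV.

At ∞:1, everything above 5 dBV is held at the ceiling.

5 dBV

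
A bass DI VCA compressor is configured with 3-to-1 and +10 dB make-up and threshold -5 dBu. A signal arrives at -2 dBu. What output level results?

6 dBu

Overshoot: -2 − (-5) = 3 dB.
3:1 compression reduces that to 3/3 = 1 dB over.
Output = -5 + 1 = -4 dBu; make-up adds 10 dB, giving 6 dBu.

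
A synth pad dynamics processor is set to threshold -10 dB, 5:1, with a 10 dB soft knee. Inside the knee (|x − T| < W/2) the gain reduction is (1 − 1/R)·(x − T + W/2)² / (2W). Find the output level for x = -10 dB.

-11 dB

x − T + W/2 = -10 − (-10) + 5 = 5.
GR = (1 − 1/5) × 5² / 20 = 0.8 × 25 / 20 = 1 dB.
Output = -10 − 1 = -11 dB.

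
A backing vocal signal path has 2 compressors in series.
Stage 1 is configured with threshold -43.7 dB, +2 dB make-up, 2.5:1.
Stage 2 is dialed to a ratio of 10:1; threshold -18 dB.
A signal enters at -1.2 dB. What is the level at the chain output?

-24.7 dB

Stage 1: -1.2 dB is 42.5 dB over -43.7 dB; at 2.5:1 that becomes 17 dB over, giving -26.7 dB; +2 dB make-up → -24.7 dB.
Stage 2: below threshold (-24.7 ≤ -18); passes unchanged; output -24.7 dB.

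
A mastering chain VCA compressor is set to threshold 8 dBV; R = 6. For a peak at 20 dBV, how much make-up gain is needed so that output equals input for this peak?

Without make-up, output = threshold + overshoot/6 = 8 + 2 = 10 dBV.
Gap to target: 10 dB.

10 dB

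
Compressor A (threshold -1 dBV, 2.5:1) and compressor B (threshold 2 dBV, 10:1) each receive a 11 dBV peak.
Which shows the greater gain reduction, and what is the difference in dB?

B, by 0.9 dB

A: GR = 12 − 12/2.5 = 7.2 dB.
B: GR = 9 − 9/10 = 8.1 dB.
B applies 0.9 dB more gain reduction.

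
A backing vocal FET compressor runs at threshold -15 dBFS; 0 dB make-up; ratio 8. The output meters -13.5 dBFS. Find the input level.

Post-compression overshoot = -13.5 − (-15) = 1.5 dB.
Before 8:1 compression the overshoot was 1.5 × 8 = 12 dB, so input = -15 + 12 = -3 dBFS.

-3 dBFS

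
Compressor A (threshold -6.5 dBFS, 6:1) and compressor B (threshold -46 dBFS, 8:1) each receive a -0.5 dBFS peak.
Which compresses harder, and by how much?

A: GR = 6 − 6/6 = 5 dB.
B: GR = 45.5 − 45.5/8 = 39.8125 dB.
B reduces 34.8125 dB more.

B, by 34.8125 dB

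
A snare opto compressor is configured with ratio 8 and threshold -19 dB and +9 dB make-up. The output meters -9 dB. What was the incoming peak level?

Remove make-up: -9 − 9 = -18 dB.
That's 1 dB above the -19 dB threshold.
Undo the ratio: input overshoot = 1 × 8 = 8 dB, giving input = -11 dB.

-11 dB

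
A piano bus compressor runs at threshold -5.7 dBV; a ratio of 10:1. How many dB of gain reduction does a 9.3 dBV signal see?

The signal is 15 dB above threshold.
A 10:1 ratio leaves 1.5 dB of that excess.
So the signal is attenuated by 15 − 1.5 = 13.5 dB.

13.5 dB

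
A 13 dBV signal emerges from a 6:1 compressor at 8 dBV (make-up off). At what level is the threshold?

Gain reduction = 13 − 8 = 5 dB; output overshoot = GR / (R − 1) = 5 / 5 = 1 dB.
Threshold = output − output overshoot = 8 − 1 = 7 dBV.

7 dBV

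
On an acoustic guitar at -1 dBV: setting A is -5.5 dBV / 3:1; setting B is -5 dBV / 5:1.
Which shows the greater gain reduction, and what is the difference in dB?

B, by 0.2 dB

A: 4.5 dB over, compressed to 1.5 dB over, so 3 dB of GR.
B: 4 dB over, compressed to 0.8 dB over, so 3.2 dB of GR.
B reduces 0.2 dB more.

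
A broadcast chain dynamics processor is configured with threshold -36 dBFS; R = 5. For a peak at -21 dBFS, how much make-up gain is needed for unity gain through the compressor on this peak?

12 dB

The peak compresses to -36 + 15/5 = -33 dBFS.
To reach -21 dBFS requires -21 − (-33) = 12 dB of make-up.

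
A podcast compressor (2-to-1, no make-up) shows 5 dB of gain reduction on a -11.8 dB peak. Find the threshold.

Input is 10 dB above T (since output overshoot × R = input overshoot: (-16.8 − T)·2 = -11.8 − T gives T = -21.8 dB).
Check: -21.8 + (-11.8 − (-21.8))/2 = -21.8 + 5 = -16.8 dB. ✓

-21.8 dB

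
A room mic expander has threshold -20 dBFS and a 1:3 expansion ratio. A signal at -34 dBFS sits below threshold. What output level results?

Undershoot = (-20) − (-34) = 14 dB.
At 1:3, that expands to 42 dB under threshold.
Output = -20 − 42 = -62 dBFS.

-62 dBFS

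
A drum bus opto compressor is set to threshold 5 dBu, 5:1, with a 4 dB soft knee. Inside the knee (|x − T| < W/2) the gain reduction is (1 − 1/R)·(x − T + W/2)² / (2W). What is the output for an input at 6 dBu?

5.1 dBu

x − T + W/2 = 6 − 5 + 2 = 3.
GR = (1 − 1/5) × 3² / 8 = 0.8 × 9 / 8 = 0.9 dB.
Output = 6 − 0.9 = 5.1 dBu.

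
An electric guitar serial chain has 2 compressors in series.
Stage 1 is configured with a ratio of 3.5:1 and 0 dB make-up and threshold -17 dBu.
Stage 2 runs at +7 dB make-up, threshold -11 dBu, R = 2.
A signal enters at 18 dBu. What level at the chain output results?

-2 dBu

Stage 1: 35 dB above -17 dBu, reduced 3.5:1 to 10 dB above → -7 dBu.
Stage 2: overshoot 4 dB → 4/2 = 2 dB → -9 dBu; +7 dB make-up → -2 dBu.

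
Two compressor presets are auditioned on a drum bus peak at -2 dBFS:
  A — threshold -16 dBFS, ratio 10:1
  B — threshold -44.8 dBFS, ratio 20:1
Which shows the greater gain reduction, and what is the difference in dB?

A: 14 dB over, compressed to 1.4 dB over, so 12.6 dB of GR.
B: 42.8 dB over, compressed to 2.14 dB over, so 40.66 dB of GR.
B reduces 28.06 dB more.

B, by 28.06 dB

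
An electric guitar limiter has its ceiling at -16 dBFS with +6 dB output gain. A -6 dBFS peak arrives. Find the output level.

The limiter clamps the peak to its -16 dBFS ceiling.
Output gain then adds 6 dB: -16 + 6 = -10 dBFS.

-10 dBFS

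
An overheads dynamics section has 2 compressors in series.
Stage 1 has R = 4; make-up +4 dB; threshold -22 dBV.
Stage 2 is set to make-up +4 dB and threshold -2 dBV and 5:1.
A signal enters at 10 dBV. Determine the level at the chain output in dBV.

Stage 1: overshoot 32 dB → 32/4 = 8 dB → -14 dBV; +4 dB make-up → -10 dBV.
Stage 2: -10 dBV ≤ -2 dBV, so stage 2 doesn't engage; make-up brings it to -6 dBV.

-6 dBV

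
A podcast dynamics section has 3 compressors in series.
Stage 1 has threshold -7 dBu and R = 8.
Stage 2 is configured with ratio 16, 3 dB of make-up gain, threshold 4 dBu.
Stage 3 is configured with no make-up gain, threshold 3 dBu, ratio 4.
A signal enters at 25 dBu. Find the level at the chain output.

Stage 1: 25 dBu is 32 dB over -7 dBu; at 8:1 that becomes 4 dB over, giving -3 dBu.
Stage 2: below threshold (-3 ≤ 4); passes unchanged; make-up brings it to 0 dBu.
Stage 3: below threshold (0 ≤ 3); passes unchanged; output 0 dBu.

0 dBu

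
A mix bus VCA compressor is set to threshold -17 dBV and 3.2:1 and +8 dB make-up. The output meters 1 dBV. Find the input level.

15 dBV

Stripping the +8 dB make-up gives -7 dBV at the gain stage.
The compressed level sits -7 − (-17) = 10 dB over threshold.
Input overshoot = R × output overshoot = 32 dB → input = -17 + 32 = 15 dBV.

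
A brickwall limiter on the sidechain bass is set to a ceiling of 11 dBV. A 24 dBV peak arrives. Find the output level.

11 dBV

At ∞:1, everything above 11 dBV is held at the ceiling.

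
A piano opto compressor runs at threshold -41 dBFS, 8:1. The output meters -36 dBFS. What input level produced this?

That's 5 dB above the -41 dBFS threshold.
Before 8:1 compression the overshoot was 5 × 8 = 40 dB, so input = -41 + 40 = -1 dBFS.

-1 dBFS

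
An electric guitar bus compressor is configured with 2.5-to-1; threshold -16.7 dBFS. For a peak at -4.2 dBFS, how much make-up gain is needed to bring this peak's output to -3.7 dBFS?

Overshoot 12.5 dB → 12.5/2.5 = 5 dB after compression, so the compressed level is -16.7 + 5 = -11.7 dBFS.
Make-up = target − compressed = -3.7 − (-11.7) = 8 dB.

8 dB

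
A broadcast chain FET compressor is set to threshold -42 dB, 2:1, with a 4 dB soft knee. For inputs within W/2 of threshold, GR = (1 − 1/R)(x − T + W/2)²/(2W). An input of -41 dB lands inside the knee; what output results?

x − T + W/2 = -41 − (-42) + 2 = 3.
GR = (1 − 1/2) × 3² / 8 = 0.5 × 9 / 8 = 0.5625 dB.
Output = -41 − 0.5625 = -41.5625 dB.

-41.5625 dB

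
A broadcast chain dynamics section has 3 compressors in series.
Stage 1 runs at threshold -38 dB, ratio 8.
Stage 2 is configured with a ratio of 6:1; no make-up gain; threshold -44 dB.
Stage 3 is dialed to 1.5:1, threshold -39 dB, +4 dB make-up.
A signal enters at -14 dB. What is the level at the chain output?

-38.5 dB

Stage 1: overshoot 24 dB → 24/8 = 3 dB → -35 dB.
Stage 2: -35 dB is 9 dB over -44 dB; at 6:1 that becomes 1.5 dB over, giving -42.5 dB.
Stage 3: -42.5 dB is at or below the -39 dB threshold — no compression; make-up brings it to -38.5 dB.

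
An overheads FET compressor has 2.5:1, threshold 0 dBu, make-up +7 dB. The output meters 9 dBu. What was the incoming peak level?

5 dBu

Stripping the +7 dB make-up gives 2 dBu at the gain stage.
That's 2 dB above the 0 dBu threshold.
Before 2.5:1 compression the overshoot was 2 × 2.5 = 5 dB, so input = 0 + 5 = 5 dBu.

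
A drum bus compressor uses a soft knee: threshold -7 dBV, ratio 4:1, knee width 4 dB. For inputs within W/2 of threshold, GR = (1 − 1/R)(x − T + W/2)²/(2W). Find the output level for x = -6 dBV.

x − T + W/2 = -6 − (-7) + 2 = 3.
GR = (1 − 1/4) × 3² / 8 = 0.75 × 9 / 8 = 0.84375 dB.
Output = -6 − 0.84375 = -6.84375 dBV.

-6.84375 dBV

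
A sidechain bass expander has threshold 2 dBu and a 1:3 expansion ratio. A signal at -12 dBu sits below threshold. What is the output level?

-40 dBu

Undershoot = 2 − (-12) = 14 dB.
At 1:3, that expands to 42 dB under threshold.
Output = 2 − 42 = -40 dBu.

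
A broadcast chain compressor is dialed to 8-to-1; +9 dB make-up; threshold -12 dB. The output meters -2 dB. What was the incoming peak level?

-4 dB

Before make-up, the level was -2 − 9 = -11 dB.
The compressed level sits -11 − (-12) = 1 dB over threshold.
Before 8:1 compression the overshoot was 1 × 8 = 8 dB, so input = -12 + 8 = -4 dB.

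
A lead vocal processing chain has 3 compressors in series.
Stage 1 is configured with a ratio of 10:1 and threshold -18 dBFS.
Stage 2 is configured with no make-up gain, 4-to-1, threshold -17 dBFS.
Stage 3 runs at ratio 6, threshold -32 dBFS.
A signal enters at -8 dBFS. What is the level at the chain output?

-29.5 dBFS

Stage 1: -8 dBFS is 10 dB over -18 dBFS; at 10:1 that becomes 1 dB over, giving -17 dBFS.
Stage 2: below threshold (-17 ≤ -17); passes unchanged; output -17 dBFS.
Stage 3: -17 dBFS is 15 dB over -32 dBFS; at 6:1 that becomes 2.5 dB over, giving -29.5 dBFS.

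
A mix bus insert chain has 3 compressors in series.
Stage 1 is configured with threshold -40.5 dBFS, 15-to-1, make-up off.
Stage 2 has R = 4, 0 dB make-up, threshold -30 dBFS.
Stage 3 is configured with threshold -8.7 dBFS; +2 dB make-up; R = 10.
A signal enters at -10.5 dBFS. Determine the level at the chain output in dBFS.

-36.5 dBFS

Stage 1: overshoot 30 dB → 30/15 = 2 dB → -38.5 dBFS.
Stage 2: -38.5 dBFS is at or below the -30 dBFS threshold — no compression; output -38.5 dBFS.
Stage 3: -38.5 dBFS is at or below the -8.7 dBFS threshold — no compression; make-up brings it to -36.5 dBFS.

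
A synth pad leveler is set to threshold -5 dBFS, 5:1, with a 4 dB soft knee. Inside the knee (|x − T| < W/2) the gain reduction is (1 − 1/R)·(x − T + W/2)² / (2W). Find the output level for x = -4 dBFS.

x − T + W/2 = -4 − (-5) + 2 = 3.
GR = (1 − 1/5) × 3² / 8 = 0.8 × 9 / 8 = 0.9 dB.
Output = -4 − 0.9 = -4.9 dBFS.

-4.9 dBFS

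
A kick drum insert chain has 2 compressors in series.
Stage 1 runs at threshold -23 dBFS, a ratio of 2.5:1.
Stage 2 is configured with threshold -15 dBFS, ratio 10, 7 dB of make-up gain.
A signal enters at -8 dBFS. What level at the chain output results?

Stage 1: 15 dB above -23 dBFS, reduced 2.5:1 to 6 dB above → -17 dBFS.
Stage 2: -17 dBFS is at or below the -15 dBFS threshold — no compression; make-up brings it to -10 dBFS.

-10 dBFS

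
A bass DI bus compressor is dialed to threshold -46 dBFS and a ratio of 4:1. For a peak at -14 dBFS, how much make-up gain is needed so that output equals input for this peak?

Overshoot 32 dB → 32/4 = 8 dB after compression, so the compressed level is -46 + 8 = -38 dBFS.
Make-up = target − compressed = -14 − (-38) = 24 dB.

24 dB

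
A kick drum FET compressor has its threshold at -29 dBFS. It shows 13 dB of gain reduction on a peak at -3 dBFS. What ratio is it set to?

2:1

Input overshoot = -3 − (-29) = 26 dB.
Output overshoot = 26 − 13 = 13 dB.
Ratio = input overshoot / output overshoot = 26 / 13 = 2.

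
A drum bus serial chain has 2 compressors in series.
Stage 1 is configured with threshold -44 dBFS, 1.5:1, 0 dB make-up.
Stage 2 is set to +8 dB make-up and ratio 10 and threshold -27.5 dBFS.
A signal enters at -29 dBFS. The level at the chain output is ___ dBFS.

Stage 1: 15 dB above -44 dBFS, reduced 1.5:1 to 10 dB above → -34 dBFS.
Stage 2: -34 dBFS ≤ -27.5 dBFS, so stage 2 doesn't engage; make-up brings it to -26 dBFS.

-26 dBFS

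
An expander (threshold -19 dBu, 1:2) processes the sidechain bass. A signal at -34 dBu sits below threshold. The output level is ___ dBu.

Undershoot = (-19) − (-34) = 15 dB.
At 1:2, that expands to 30 dB under threshold.
Output = -19 − 30 = -49 dBu.

-49 dBu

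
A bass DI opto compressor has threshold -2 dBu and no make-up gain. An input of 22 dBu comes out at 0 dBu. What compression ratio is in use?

Input overshoot = 22 − (-2) = 24 dB; output overshoot = 0 − (-2) = 2 dB.
Ratio = 24 / 2 = 12.

12:1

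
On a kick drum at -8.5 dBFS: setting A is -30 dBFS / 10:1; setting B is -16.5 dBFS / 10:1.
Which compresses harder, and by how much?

A: overshoot 21.5 dB → output overshoot 2.15 dB → GR 19.35 dB.
B: overshoot 8 dB → output overshoot 0.8 dB → GR 7.2 dB.
A reduces 12.15 dB more.

A, by 12.15 dB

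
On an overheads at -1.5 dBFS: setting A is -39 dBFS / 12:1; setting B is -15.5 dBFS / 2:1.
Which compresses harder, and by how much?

A: 37.5 dB over, compressed to 3.125 dB over, so 34.375 dB of GR.
B: 14 dB over, compressed to 7 dB over, so 7 dB of GR.
A applies 27.375 dB more gain reduction.

A, by 27.375 dB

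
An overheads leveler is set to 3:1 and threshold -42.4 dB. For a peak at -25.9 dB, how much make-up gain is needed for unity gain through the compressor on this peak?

The peak compresses to -42.4 + 16.5/3 = -36.9 dB.
To reach -25.9 dB requires -25.9 − (-36.9) = 11 dB of make-up.

11 dB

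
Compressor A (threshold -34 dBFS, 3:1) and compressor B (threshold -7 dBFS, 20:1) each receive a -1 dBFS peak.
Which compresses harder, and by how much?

A, by 16.3 dB

A: GR = 33 − 33/3 = 22 dB.
B: GR = 6 − 6/20 = 5.7 dB.
A applies 16.3 dB more gain reduction.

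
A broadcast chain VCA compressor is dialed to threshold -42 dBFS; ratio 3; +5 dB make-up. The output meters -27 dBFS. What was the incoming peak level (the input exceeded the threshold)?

Remove make-up: -27 − 5 = -32 dBFS.
Post-compression overshoot = -32 − (-42) = 10 dB.
Input overshoot = R × output overshoot = 30 dB → input = -42 + 30 = -12 dBFS.

-12 dBFS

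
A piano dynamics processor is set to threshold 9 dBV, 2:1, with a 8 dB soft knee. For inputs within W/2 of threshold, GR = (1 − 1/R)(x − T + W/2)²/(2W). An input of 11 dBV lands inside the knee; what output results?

x − T + W/2 = 11 − 9 + 4 = 6.
GR = (1 − 1/2) × 6² / 16 = 0.5 × 36 / 16 = 1.125 dB.
Output = 11 − 1.125 = 9.875 dBV.

9.875 dBV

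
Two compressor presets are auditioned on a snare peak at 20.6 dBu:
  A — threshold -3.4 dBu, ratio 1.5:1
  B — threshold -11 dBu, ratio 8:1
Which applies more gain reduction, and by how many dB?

A: GR = 24 − 24/1.5 = 8 dB.
B: GR = 31.6 − 31.6/8 = 27.65 dB.
Difference: 19.65 dB in favour of B.

B, by 19.65 dB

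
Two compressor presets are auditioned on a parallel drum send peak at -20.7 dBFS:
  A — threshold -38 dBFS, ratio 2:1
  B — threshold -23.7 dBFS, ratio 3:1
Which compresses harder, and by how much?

A: 17.3 dB over, compressed to 8.65 dB over, so 8.65 dB of GR.
B: 3 dB over, compressed to 1 dB over, so 2 dB of GR.
Difference: 6.65 dB in favour of A.

A, by 6.65 dB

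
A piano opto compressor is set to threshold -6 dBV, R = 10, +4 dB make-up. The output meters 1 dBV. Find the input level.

Before make-up, the level was 1 − 4 = -3 dBV.
Post-compression overshoot = -3 − (-6) = 3 dB.
Undo the ratio: input overshoot = 3 × 10 = 30 dB, giving input = 24 dBV.

24 dBV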